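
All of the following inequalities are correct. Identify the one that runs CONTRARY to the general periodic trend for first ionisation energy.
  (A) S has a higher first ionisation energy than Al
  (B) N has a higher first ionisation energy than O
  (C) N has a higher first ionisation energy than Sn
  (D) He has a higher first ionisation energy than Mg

(B)

The general trend: first ionisation energy increases across a period and decreases down a group.
(A) S (period 3, group 16) vs Al (period 3, group 13): the stated order agrees with the simple trend.
(B) N (period 2, group 15) vs O (period 2, group 16): the stated order contradicts the simple trend.
(C) N (period 2, group 15) vs Sn (period 5, group 14): the stated order agrees with the simple trend.
(D) He (period 1, group 18) vs Mg (period 3, group 2): the stated order agrees with the simple trend.
The exception is (B): pairing an electron in O's 2p⁴ costs repulsion energy, so O ionizes more easily than half-filled N (2p³).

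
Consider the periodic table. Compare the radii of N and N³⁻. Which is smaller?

Forming N³⁻ adds 3 electrons to N. More electron–electron repulsion in the same shell, with unchanged nuclear charge, lets the cloud expand.
An anion is larger than its parent atom: N³⁻ > N.

N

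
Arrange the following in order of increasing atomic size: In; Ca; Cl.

Moving right in a period, electrons are added to the same shell under a stronger nuclear pull, so atoms get smaller; moving down, a new shell is opened and atoms get larger.
Neither a single period nor a single group — weigh both effects.
In > Cl: relative to Cl, both the across-period and down-group shifts push In's atomic radius up.
Ca > In: period and group pull opposite ways; the across-period shift dominates (171 vs 142 pm).
Tabulated atomic radius (pm): Cl 99, Ca 171, In 142.
So from smallest to largest: Cl < In < Ca.

Cl, In, Ca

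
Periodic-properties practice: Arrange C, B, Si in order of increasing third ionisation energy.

Si < B < C

The third ionization energy removes an electron from the +2 ion. For each element: C²⁺ still has 2 valence electrons; B²⁺ still has 1 valence electron; Si²⁺ still has 2 valence electrons.
All are still removing valence electrons, so compare the +2 ions as you would atoms: IE_3 generally rises across a period (higher Z_eff) and falls down a group (larger shell), subject to the usual subshell exceptions.
Valence configurations: C²⁺ [He]2s², B²⁺ [He]2s¹, Si²⁺ [Ne]3s².
The numbers (kJ/mol): C 4620, B 3660, Si 3232.
So the third ionization energies run Si < B < C.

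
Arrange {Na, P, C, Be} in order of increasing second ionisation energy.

Be < P < C < Na

IE_2 is the cost of taking one more electron from the +1 cation: Na⁺ is the bare [Ne] core; P⁺ still has 4 valence electrons; C⁺ still has 3 valence electrons; Be⁺ still has 1 valence electron.
Core electrons are held far more tightly than valence electrons, so Na tops the IE_2 order.
Valence configurations: P⁺ [Ne]3s²3p², C⁺ [He]2s²2p¹, Be⁺ [He]2s¹.
The numbers (kJ/mol): Na 4562, P 1907, C 2353, Be 1757.
Putting it together, IE_2: Be < P < C < Na.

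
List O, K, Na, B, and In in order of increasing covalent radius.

O < B < In < Na < K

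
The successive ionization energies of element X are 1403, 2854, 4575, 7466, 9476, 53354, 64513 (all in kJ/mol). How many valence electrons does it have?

5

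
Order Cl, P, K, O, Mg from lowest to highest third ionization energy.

P < Cl < K < O < Mg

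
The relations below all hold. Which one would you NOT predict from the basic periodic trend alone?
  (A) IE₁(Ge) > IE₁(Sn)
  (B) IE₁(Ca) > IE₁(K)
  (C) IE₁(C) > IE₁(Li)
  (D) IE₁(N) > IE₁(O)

(D)

The general trend: first ionization energy increases across a period and decreases down a group.
(A) Ge (period 4, group 14) vs Sn (period 5, group 14): the stated order agrees with the simple trend.
(B) Ca (period 4, group 2) vs K (period 4, group 1): the stated order agrees with the simple trend.
(C) C (period 2, group 14) vs Li (period 2, group 1): the stated order agrees with the simple trend.
(D) N (period 2, group 15) vs O (period 2, group 16): the stated order contradicts the simple trend.
The exception is (D): pairing an electron in O's 2p⁴ costs repulsion energy, so O ionizes more easily than half-filled N (2p³).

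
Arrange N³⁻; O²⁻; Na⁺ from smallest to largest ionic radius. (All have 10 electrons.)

Na⁺, O²⁻, N³⁻

All of these have 10 electrons, so size is governed by nuclear charge alone: the more protons, the stronger the pull on the same electron cloud, and the smaller the ion.
Nuclear charges: Na⁺ (Z=11), O²⁻ (Z=8), N³⁻ (Z=7).
Smallest to largest: Na⁺ < O²⁻ < N³⁻.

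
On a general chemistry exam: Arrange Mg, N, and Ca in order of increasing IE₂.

Consider each +1 ion: Mg⁺ still has 1 valence electron; N⁺ still has 4 valence electrons; Ca⁺ still has 1 valence electron.
All are still removing valence electrons, so compare the +1 ions as you would atoms: IE_2 generally rises across a period (higher Z_eff) and falls down a group (larger shell), subject to the usual subshell exceptions.
Valence configurations: Mg⁺ [Ne]3s¹, N⁺ [He]2s²2p², Ca⁺ [Ar]4s¹.
Approximate IE_2 values (kJ/mol): Mg 1451, N 2856, Ca 1145.
Putting it together, IE_2: Ca < Mg < N.

Ca, Mg, N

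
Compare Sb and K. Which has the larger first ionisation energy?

Sb

K is in period 4, group 1; Sb is in period 5, group 15.
IE₁ increases left→right with effective nuclear charge and decreases top→bottom as the valence shell moves farther out.
Neither a single period nor a single group — weigh both effects.
Sb > K: the two effects oppose for this pair; the across-period effect wins (831 vs 419 kJ/mol).
Approximate values (kJ/mol): K 419, Sb 831.
So Sb has the larger first ionisation energy (Sb > K).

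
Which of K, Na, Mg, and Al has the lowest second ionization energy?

Mg

Consider each +1 ion: K⁺ is the bare [Ar] core; Na⁺ is the bare [Ne] core; Mg⁺ still has 1 valence electron; Al⁺ still has 2 valence electrons.
Breaking into a closed-shell core is much more expensive than removing a leftover valence electron — K and Na have the largest IE_2 here.
Valence configurations: Mg⁺ [Ne]3s¹, Al⁺ [Ne]3s².
Approximate IE_2 values (kJ/mol): K 3052, Na 4562, Mg 1451, Al 1817.
So the second ionization energies run Mg < Al < K < Na.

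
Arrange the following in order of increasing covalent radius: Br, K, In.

K is in period 4, group 1; Br is in period 4, group 17; In is in period 5, group 13.
Moving right in a period, electrons are added to the same shell under a stronger nuclear pull, so atoms get smaller; moving down, a new shell is opened and atoms get larger.
Here both period and group differ, so the two effects have to be weighed against each other.
In > Br: both effects reinforce here, so In is clearly the larger of the two.
K > In: the two effects oppose for this pair; the across-period effect wins (196 vs 142 pm).
Approximate values (pm): K 196, Br 114, In 142.
So from smallest to largest: Br < In < K.

Br < In < K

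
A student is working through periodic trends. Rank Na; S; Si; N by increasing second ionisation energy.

IE_2 is the cost of taking one more electron from the +1 cation: Na⁺ is the bare [Ne] core; S⁺ still has 5 valence electrons; Si⁺ still has 3 valence electrons; N⁺ still has 4 valence electrons.
Breaking into a closed-shell core is much more expensive than removing a leftover valence electron — Na has the largest IE_2 here.
Valence configurations: S⁺ [Ne]3s²3p³, Si⁺ [Ne]3s²3p¹, N⁺ [He]2s²2p².
Approximate IE_2 values (kJ/mol): Na 4562, S 2252, Si 1577, N 2856.
Overall IE_2 order: Si < S < N < Na.

Si, S, N, Na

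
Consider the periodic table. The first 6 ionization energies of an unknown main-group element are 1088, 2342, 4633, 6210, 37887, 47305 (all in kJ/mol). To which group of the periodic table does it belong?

Look for the largest jump between consecutive ionization energies: IE5/IE4 ≈ 6.1, far larger than any earlier ratio.
That jump marks the point where a core electron is being removed. So the atom has 4 valence electrons.
A main-group element with 4 valence electrons is in group 14.

Group 14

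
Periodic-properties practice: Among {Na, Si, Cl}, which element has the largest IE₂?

IE_2 is the cost of taking one more electron from the +1 cation: Na⁺ is the bare [Ne] core; Si⁺ still has 3 valence electrons; Cl⁺ still has 6 valence electrons.
Core electrons are held far more tightly than valence electrons, so Na tops the IE_2 order.
Valence configurations: Si⁺ [Ne]3s²3p¹, Cl⁺ [Ne]3s²3p⁴.
Approximate IE_2 values (kJ/mol): Na 4562, Si 1577, Cl 2298.
Putting it together, IE_2: Si < Cl < Na.

Na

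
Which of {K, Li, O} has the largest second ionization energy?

Li

IE_2 is the cost of taking one more electron from the +1 cation: K⁺ is the bare [Ar] core; Li⁺ is the bare [He] core; O⁺ still has 5 valence electrons.
Usually core removal costs more than valence removal, but here the competition is close: a tightly held n=2 valence electron can cost more to remove than an n=3 core electron, so the actual values have to decide it.
The numbers (kJ/mol): K 3052, Li 7298, O 3388.
So the second ionization energies run K < O < Li.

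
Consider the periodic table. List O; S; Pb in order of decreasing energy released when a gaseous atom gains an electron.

O is in period 2, group 16; S is in period 3, group 16; Pb is in period 6, group 14.
Adding an electron releases more energy for atoms nearer the top right (short of the noble gases).
Neither a single period nor a single group — weigh both effects.
O > Pb: relative to Pb, both the across-period and down-group shifts push O's electron affinity up.
S > O: this pair runs against the simple trend — see the exception note.
Note the exception: S has a higher electron affinity than O, contrary to the simple trend — the compact 2p subshell of O repels the added electron more than S's larger 3p does.
Tabulated electron affinity (kJ/mol): O 141, S 200, Pb 35.
So from highest to lowest: S > O > Pb.

S > O > Pb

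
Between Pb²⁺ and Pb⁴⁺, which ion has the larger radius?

Pb²⁺

Both ions have Z = 82 protons, but Pb⁴⁺ has lost more electrons, so its remaining electrons feel a larger effective nuclear charge per electron and are pulled in more tightly.
Higher positive charge → smaller ion, so Pb²⁺ > Pb⁴⁺.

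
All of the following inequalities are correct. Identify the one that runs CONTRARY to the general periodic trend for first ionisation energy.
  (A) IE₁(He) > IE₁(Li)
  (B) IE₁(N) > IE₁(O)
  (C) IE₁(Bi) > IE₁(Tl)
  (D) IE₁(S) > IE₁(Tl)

(B)

The general trend: first ionisation energy increases across a period and decreases down a group.
(A) He (period 1, group 18) vs Li (period 2, group 1): the stated order agrees with the simple trend.
(B) N (period 2, group 15) vs O (period 2, group 16): the stated order contradicts the simple trend.
(C) Bi (period 6, group 15) vs Tl (period 6, group 13): the stated order agrees with the simple trend.
(D) S (period 3, group 16) vs Tl (period 6, group 13): the stated order agrees with the simple trend.
The exception is (B): pairing an electron in O's 2p⁴ costs repulsion energy, so O ionizes more easily than half-filled N (2p³).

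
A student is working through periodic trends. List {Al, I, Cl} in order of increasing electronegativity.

Al, I, Cl

EN rises left→right (higher Z_eff, smaller atoms) and falls top→bottom (larger, more shielded atoms).
These span different periods and groups, so the two trends combine.
I > Al: period and group pull opposite ways; the across-period shift dominates (2.66 vs 1.61).
Cl > I: Cl sits above I in group 17, so the down-group effect alone puts Cl higher.
For reference (Pauling): Al 1.61, Cl 3.16, I 2.66.
So from lowest to highest: Al < I < Cl.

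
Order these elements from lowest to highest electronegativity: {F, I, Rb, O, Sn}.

O is in period 2, group 16; F is in period 2, group 17; Rb is in period 5, group 1; Sn is in period 5, group 14; I is in period 5, group 17.
Smaller atoms with higher effective nuclear charge are more electronegative.
These span different periods and groups, so the two trends combine.
Sn > Rb: Sn lies to the right of Rb in period 5, so the across-period effect alone puts Sn higher.
I > Sn: I lies to the right of Sn in period 5, so the across-period effect alone puts I higher.
O > I: the two effects oppose for this pair; the down-group effect wins (3.44 vs 2.66).
F > O: both are in period 2; the period trend gives F the larger value.
Approximate values (Pauling): O 3.44, F 3.98, Rb 0.82, Sn 1.96, I 2.66.
So from lowest to highest: Rb < Sn < I < O < F.

Rb, Sn, I, O, F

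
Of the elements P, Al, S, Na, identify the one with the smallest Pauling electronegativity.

Electronegativity increases across a period and decreases down a group, tracking effective nuclear charge and atomic size.
All lie in period 3, so electronegativity increases left to right.
The smallest Pauling electronegativity among these belongs to Na.

Na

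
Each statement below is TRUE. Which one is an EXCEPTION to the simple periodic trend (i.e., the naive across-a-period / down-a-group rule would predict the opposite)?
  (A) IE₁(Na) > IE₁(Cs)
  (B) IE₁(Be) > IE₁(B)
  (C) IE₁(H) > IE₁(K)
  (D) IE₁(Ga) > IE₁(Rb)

The general trend: first ionization energy increases across a period and decreases down a group.
(A) Na (period 3, group 1) vs Cs (period 6, group 1): the stated order agrees with the simple trend.
(B) Be (period 2, group 2) vs B (period 2, group 13): the stated order contradicts the simple trend.
(C) H (period 1, group 1) vs K (period 4, group 1): the stated order agrees with the simple trend.
(D) Ga (period 4, group 13) vs Rb (period 5, group 1): the stated order agrees with the simple trend.
The exception is (B): removing B's lone 2p electron is easier than breaking Be's filled 2s².

(B)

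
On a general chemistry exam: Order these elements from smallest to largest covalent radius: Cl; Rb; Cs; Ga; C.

C, Cl, Ga, Rb, Cs

Atomic radius shrinks across a period as nuclear charge pulls the same shell inward, and grows down a group as new shells are added.
Neither a single period nor a single group — weigh both effects.
Cl > C: the two effects oppose for this pair; the down-group effect wins (99 vs 75 pm).
Ga > Cl: both effects reinforce here, so Ga is clearly the larger of the two.
Rb > Ga: both effects reinforce here, so Rb is clearly the larger of the two.
Cs > Rb: Cs sits below Rb in group 1, so the down-group effect alone puts Cs larger.
Tabulated atomic radius (pm): C 75, Cl 99, Ga 124, Rb 210, Cs 232.
So from smallest to largest: C < Cl < Ga < Rb < Cs.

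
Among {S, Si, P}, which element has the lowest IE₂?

Si

After 1 electron has been removed, what remains? S⁺ still has 5 valence electrons; Si⁺ still has 3 valence electrons; P⁺ still has 4 valence electrons.
All are still removing valence electrons, so compare the +1 ions as you would atoms: IE_2 generally rises across a period (higher Z_eff) and falls down a group (larger shell), subject to the usual subshell exceptions.
Valence configurations: S⁺ [Ne]3s²3p³, Si⁺ [Ne]3s²3p¹, P⁺ [Ne]3s²3p².
Approximate IE_2 values (kJ/mol): S 2252, Si 1577, P 1907.
So the second ionization energies run Si < P < S.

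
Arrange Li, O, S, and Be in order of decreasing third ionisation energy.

IE_3 is the cost of taking one more electron from the +2 cation: Li²⁺ is already 1 electron into the core; O²⁺ still has 4 valence electrons; S²⁺ still has 4 valence electrons; Be²⁺ is the bare [He] core.
Core electrons are held far more tightly than valence electrons, so Li and Be top the IE_3 order.
Valence configurations: O²⁺ [He]2s²2p², S²⁺ [Ne]3s²3p².
Approximate IE_3 values (kJ/mol): Li 11815, O 5300, S 3357, Be 14849.
Overall IE_3 order: S < O < Li < Be.

Be > Li > O > S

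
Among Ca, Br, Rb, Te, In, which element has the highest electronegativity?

Br

Ca is in period 4, group 2; Br is in period 4, group 17; Rb is in period 5, group 1; In is in period 5, group 13; Te is in period 5, group 16.
EN rises left→right (higher Z_eff, smaller atoms) and falls top→bottom (larger, more shielded atoms).
Neither a single period nor a single group — weigh both effects.
Ca > Rb: relative to Rb, both the across-period and down-group shifts push Ca's electronegativity up.
In > Ca: the two effects oppose for this pair; the across-period effect wins (1.78 vs 1.00).
Te > In: Te lies to the right of In in period 5, so the across-period effect alone puts Te higher.
Br > Te: both effects reinforce here, so Br is clearly the higher of the two.
For reference (Pauling): Ca 1.00, Br 2.96, Rb 0.82, In 1.78, Te 2.10.
The highest electronegativity among these belongs to Br.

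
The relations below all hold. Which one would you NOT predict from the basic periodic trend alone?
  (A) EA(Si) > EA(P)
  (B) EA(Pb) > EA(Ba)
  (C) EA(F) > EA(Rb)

(A)

The general trend: electron affinity increases across a period and decreases down a group.
(A) Si (period 3, group 14) vs P (period 3, group 15): the stated order contradicts the simple trend.
(B) Pb (period 6, group 14) vs Ba (period 6, group 2): the stated order agrees with the simple trend.
(C) F (period 2, group 17) vs Rb (period 5, group 1): the stated order agrees with the simple trend.
The exception is (A): adding an electron to P's half-filled 3p³ is unfavourable, so Si (3p²) has the more exothermic EA.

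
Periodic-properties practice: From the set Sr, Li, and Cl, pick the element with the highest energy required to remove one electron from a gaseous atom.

Li is in period 2, group 1; Cl is in period 3, group 17; Sr is in period 5, group 2.
IE₁ increases left→right with effective nuclear charge and decreases top→bottom as the valence shell moves farther out.
Here both period and group differ, so the two effects have to be weighed against each other.
Sr > Li: the two effects oppose for this pair; the across-period effect wins (550 vs 520 kJ/mol).
Cl > Sr: both effects reinforce here, so Cl is clearly the higher of the two.
For reference (kJ/mol): Li 520, Cl 1251, Sr 550.
The highest energy required to remove one electron from a gaseous atom among these belongs to Cl.

Cl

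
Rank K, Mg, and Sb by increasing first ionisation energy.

K, Mg, Sb

Removing the outermost electron gets harder across a period and easier down a group.
Neither a single period nor a single group — weigh both effects.
Mg > K: both effects reinforce here, so Mg is clearly the higher of the two.
Sb > Mg: period and group pull opposite ways; the across-period shift dominates (831 vs 738 kJ/mol).
For reference (kJ/mol): Mg 738, K 419, Sb 831.
So from lowest to highest: K < Mg < Sb.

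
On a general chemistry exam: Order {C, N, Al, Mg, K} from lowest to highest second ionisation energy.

IE_2 is the cost of taking one more electron from the +1 cation: C⁺ still has 3 valence electrons; N⁺ still has 4 valence electrons; Al⁺ still has 2 valence electrons; Mg⁺ still has 1 valence electron; K⁺ is the bare [Ar] core.
Core electrons are held far more tightly than valence electrons, so K tops the IE_2 order.
Valence configurations: C⁺ [He]2s²2p¹, N⁺ [He]2s²2p², Al⁺ [Ne]3s², Mg⁺ [Ne]3s¹.
The numbers (kJ/mol): C 2353, N 2856, Al 1817, Mg 1451, K 3052.
Overall IE_2 order: Mg < Al < C < N < K.

Mg < Al < C < N < K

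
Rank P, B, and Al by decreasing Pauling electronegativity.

P, B, Al

Atoms toward the upper right of the periodic table pull bonding electrons most strongly.
These span different periods and groups, so the two trends combine.
B > Al: they share group 13; the group trend gives B the larger value.
P > B: the two effects oppose for this pair; the across-period effect wins (2.19 vs 2.04).
For reference (Pauling): B 2.04, Al 1.61, P 2.19.
So from highest to lowest: P > B > Al.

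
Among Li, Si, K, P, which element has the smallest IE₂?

Si

Consider each +1 ion: Li⁺ is the bare [He] core; Si⁺ still has 3 valence electrons; K⁺ is the bare [Ar] core; P⁺ still has 4 valence electrons.
Breaking into a closed-shell core is much more expensive than removing a leftover valence electron — K and Li have the largest IE_2 here.
Valence configurations: Si⁺ [Ne]3s²3p¹, P⁺ [Ne]3s²3p².
Approximate IE_2 values (kJ/mol): Li 7298, Si 1577, K 3052, P 1907.
Overall IE_2 order: Si < P < K < Li.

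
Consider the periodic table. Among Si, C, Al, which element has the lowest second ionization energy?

After 1 electron has been removed, what remains? Si⁺ still has 3 valence electrons; C⁺ still has 3 valence electrons; Al⁺ still has 2 valence electrons.
All are still removing valence electrons, so compare the +1 ions as you would atoms: IE_2 generally rises across a period (higher Z_eff) and falls down a group (larger shell), subject to the usual subshell exceptions.
Valence configurations: Si⁺ [Ne]3s²3p¹, C⁺ [He]2s²2p¹, Al⁺ [Ne]3s².
Si⁺ loses a lone 3p electron whereas Al⁺ must break into a filled 3s² pair, so IE_2(Al) > IE_2(Si) even though Si has the higher nuclear charge.
Approximate IE_2 values (kJ/mol): Si 1577, C 2353, Al 1817.
Putting it together, IE_2: Si < Al < C.

Si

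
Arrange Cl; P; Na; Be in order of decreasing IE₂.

Na > Cl > P > Be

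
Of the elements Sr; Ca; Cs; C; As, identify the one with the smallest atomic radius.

C

C is in period 2, group 14; Ca is in period 4, group 2; As is in period 4, group 15; Sr is in period 5, group 2; Cs is in period 6, group 1.
Across a period the added protons contract the valence shell; down a group each new principal shell makes the atom larger.
Here both period and group differ, so the two effects have to be weighed against each other.
As > C: period and group pull opposite ways; the down-group shift dominates (121 vs 75 pm).
Ca > As: both are in period 4; the period trend gives Ca the larger value.
Sr > Ca: Sr sits below Ca in group 2, so the down-group effect alone puts Sr larger.
Cs > Sr: relative to Sr, both the across-period and down-group shifts push Cs's atomic radius up.
Approximate values (pm): C 75, Ca 171, As 121, Sr 185, Cs 232.
The smallest atomic radius among these belongs to C.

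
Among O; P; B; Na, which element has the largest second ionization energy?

IE_2 is the cost of taking one more electron from the +1 cation: O⁺ still has 5 valence electrons; P⁺ still has 4 valence electrons; B⁺ still has 2 valence electrons; Na⁺ is the bare [Ne] core.
Breaking into a closed-shell core is much more expensive than removing a leftover valence electron — Na has the largest IE_2 here.
Valence configurations: O⁺ [He]2s²2p³, P⁺ [Ne]3s²3p², B⁺ [He]2s².
Tabulated IE_2 (kJ/mol): O 3388, P 1907, B 2427, Na 4562.
So the second ionization energies run P < B < O < Na.

Na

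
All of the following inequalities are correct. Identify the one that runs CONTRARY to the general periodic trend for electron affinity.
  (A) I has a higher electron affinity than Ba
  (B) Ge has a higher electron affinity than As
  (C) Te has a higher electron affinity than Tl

The general trend: electron affinity increases across a period and decreases down a group.
(A) I (period 5, group 17) vs Ba (period 6, group 2): the stated order agrees with the simple trend.
(B) Ge (period 4, group 14) vs As (period 4, group 15): the stated order contradicts the simple trend.
(C) Te (period 5, group 16) vs Tl (period 6, group 13): the stated order agrees with the simple trend.
The exception is (B): adding an electron to As's half-filled 4p³ is unfavourable, so Ge (4p²) has the more exothermic EA.

(B)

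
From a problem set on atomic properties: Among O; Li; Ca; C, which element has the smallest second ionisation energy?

Ca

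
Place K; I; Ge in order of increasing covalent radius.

K is in period 4, group 1; Ge is in period 4, group 14; I is in period 5, group 17.
Radius decreases left→right (rising Z_eff, same n) and increases top→bottom (higher n).
Here both period and group differ, so the two effects have to be weighed against each other.
I > Ge: period and group pull opposite ways; the down-group shift dominates (133 vs 121 pm).
K > I: period and group pull opposite ways; the across-period shift dominates (196 vs 133 pm).
Tabulated atomic radius (pm): K 196, Ge 121, I 133.
So from smallest to largest: Ge < I < K.

Ge < I < K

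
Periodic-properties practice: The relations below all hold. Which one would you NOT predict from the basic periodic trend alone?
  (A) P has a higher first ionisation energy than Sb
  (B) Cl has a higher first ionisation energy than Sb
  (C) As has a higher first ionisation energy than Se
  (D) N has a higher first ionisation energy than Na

(C)

The general trend: first ionisation energy increases across a period and decreases down a group.
(A) P (period 3, group 15) vs Sb (period 5, group 15): the stated order agrees with the simple trend.
(B) Cl (period 3, group 17) vs Sb (period 5, group 15): the stated order agrees with the simple trend.
(C) As (period 4, group 15) vs Se (period 4, group 16): the stated order contradicts the simple trend.
(D) N (period 2, group 15) vs Na (period 3, group 1): the stated order agrees with the simple trend.
The exception is (C): Se (4p⁴) ionizes more easily than half-filled As (4p³).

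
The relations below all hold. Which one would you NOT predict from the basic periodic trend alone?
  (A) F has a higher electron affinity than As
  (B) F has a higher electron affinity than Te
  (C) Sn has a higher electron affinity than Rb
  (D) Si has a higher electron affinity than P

The general trend: electron affinity increases across a period and decreases down a group.
(A) F (period 2, group 17) vs As (period 4, group 15): the stated order agrees with the simple trend.
(B) F (period 2, group 17) vs Te (period 5, group 16): the stated order agrees with the simple trend.
(C) Sn (period 5, group 14) vs Rb (period 5, group 1): the stated order agrees with the simple trend.
(D) Si (period 3, group 14) vs P (period 3, group 15): the stated order contradicts the simple trend.
The exception is (D): adding an electron to P's half-filled 3p³ is unfavourable, so Si (3p²) has the more exothermic EA.

(D)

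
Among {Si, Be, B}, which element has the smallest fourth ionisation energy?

After 3 electrons have been removed, what remains? Si³⁺ still has 1 valence electron; Be³⁺ is already 1 electron into the core; B³⁺ is the bare [He] core.
Pulling an electron out of a noble-gas core costs far more than removing a remaining valence electron, so Be and B sit at the high end of IE_4.
The numbers (kJ/mol): Si 4356, Be 21007, B 25026.
Hence IE_4: Si < Be < B.

Si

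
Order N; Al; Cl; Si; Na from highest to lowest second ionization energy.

Na > N > Cl > Al > Si

Consider each +1 ion: N⁺ still has 4 valence electrons; Al⁺ still has 2 valence electrons; Cl⁺ still has 6 valence electrons; Si⁺ still has 3 valence electrons; Na⁺ is the bare [Ne] core.
Core electrons are held far more tightly than valence electrons, so Na tops the IE_2 order.
Valence configurations: N⁺ [He]2s²2p², Al⁺ [Ne]3s², Cl⁺ [Ne]3s²3p⁴, Si⁺ [Ne]3s²3p¹.
Si⁺ loses a lone 3p electron whereas Al⁺ must break into a filled 3s² pair, so IE_2(Al) > IE_2(Si) even though Si has the higher nuclear charge.
Tabulated IE_2 (kJ/mol): N 2856, Al 1817, Cl 2298, Si 1577, Na 4562.
Putting it together, IE_2: Si < Al < Cl < N < Na.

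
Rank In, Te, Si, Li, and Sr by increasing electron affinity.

Li is in period 2, group 1; Si is in period 3, group 14; Sr is in period 5, group 2; In is in period 5, group 13; Te is in period 5, group 16.
Adding an electron releases more energy for atoms nearer the top right (short of the noble gases).
Neither a single period nor a single group — weigh both effects.
In > Sr: both are in period 5; the period trend gives In the larger value.
Li > In: period and group pull opposite ways; the down-group shift dominates (60 vs 29 kJ/mol).
Si > Li: period and group pull opposite ways; the across-period shift dominates (134 vs 60 kJ/mol).
Te > Si: period and group pull opposite ways; the across-period shift dominates (190 vs 134 kJ/mol).
Approximate values (kJ/mol): Li 60, Si 134, Sr 5, In 29, Te 190.
So from lowest to highest: Sr < In < Li < Si < Te.

Sr < In < Li < Si < Te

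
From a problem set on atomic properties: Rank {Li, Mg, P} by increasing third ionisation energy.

P, Mg, Li

After 2 electrons have been removed, what remains? Li²⁺ is already 1 electron into the core; Mg²⁺ is the bare [Ne] core; P²⁺ still has 3 valence electrons.
Core electrons are held far more tightly than valence electrons, so Mg and Li top the IE_3 order.
Approximate IE_3 values (kJ/mol): Li 11815, Mg 7733, P 2914.
So the third ionization energies run P < Mg < Li.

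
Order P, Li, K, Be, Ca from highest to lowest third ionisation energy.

Be > Li > Ca > K > P

The third ionization energy removes an electron from the +2 ion. For each element: P²⁺ still has 3 valence electrons; Li²⁺ is already 1 electron into the core; K²⁺ is already 1 electron into the core; Be²⁺ is the bare [He] core; Ca²⁺ is the bare [Ar] core.
Core electrons are held far more tightly than valence electrons, so K, Ca, Li and Be top the IE_3 order.
Approximate IE_3 values (kJ/mol): P 2914, Li 11815, K 4420, Be 14849, Ca 4912.
Putting it together, IE_3: P < K < Ca < Li < Be.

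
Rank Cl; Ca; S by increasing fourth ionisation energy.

The fourth ionization energy removes an electron from the +3 ion. For each element: Cl³⁺ still has 4 valence electrons; Ca³⁺ is already 1 electron into the core; S³⁺ still has 3 valence electrons.
Breaking into a closed-shell core is much more expensive than removing a leftover valence electron — Ca has the largest IE_4 here.
Valence configurations: Cl³⁺ [Ne]3s²3p², S³⁺ [Ne]3s²3p¹.
Approximate IE_4 values (kJ/mol): Cl 5159, Ca 6491, S 4556.
Putting it together, IE_4: S < Cl < Ca.

S < Cl < Ca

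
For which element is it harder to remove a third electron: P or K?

After 2 electrons have been removed, what remains? P²⁺ still has 3 valence electrons; K²⁺ is already 1 electron into the core.
Pulling an electron out of a noble-gas core costs far more than removing a remaining valence electron, so K sits at the high end of IE_3.
Approximate IE_3 values (kJ/mol): P 2914, K 4420.
Hence IE_3: P < K.

K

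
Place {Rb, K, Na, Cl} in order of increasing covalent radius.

Na is in period 3, group 1; Cl is in period 3, group 17; K is in period 4, group 1; Rb is in period 5, group 1.
Atomic radius shrinks across a period as nuclear charge pulls the same shell inward, and grows down a group as new shells are added.
Neither a single period nor a single group — weigh both effects.
Na > Cl: Na lies to the left of Cl in period 3, so the across-period effect alone puts Na larger.
K > Na: they share group 1; the group trend gives K the larger value.
Rb > K: they share group 1; the group trend gives Rb the larger value.
For reference (pm): Na 155, Cl 99, K 196, Rb 210.
So from smallest to largest: Cl < Na < K < Rb.

Cl < Na < K < Rb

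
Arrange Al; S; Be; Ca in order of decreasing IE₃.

IE_3 is the cost of taking one more electron from the +2 cation: Al²⁺ still has 1 valence electron; S²⁺ still has 4 valence electrons; Be²⁺ is the bare [He] core; Ca²⁺ is the bare [Ar] core.
Pulling an electron out of a noble-gas core costs far more than removing a remaining valence electron, so Ca and Be sit at the high end of IE_3.
Valence configurations: Al²⁺ [Ne]3s¹, S²⁺ [Ne]3s²3p².
Approximate IE_3 values (kJ/mol): Al 2745, S 3357, Be 14849, Ca 4912.
Hence IE_3: Al < S < Ca < Be.

Be, Ca, S, Al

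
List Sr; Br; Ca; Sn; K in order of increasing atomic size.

Br < Sn < Ca < Sr < K

K is in period 4, group 1; Ca is in period 4, group 2; Br is in period 4, group 17; Sr is in period 5, group 2; Sn is in period 5, group 14.
Across a period the added protons contract the valence shell; down a group each new principal shell makes the atom larger.
Here both period and group differ, so the two effects have to be weighed against each other.
Sn > Br: relative to Br, both the across-period and down-group shifts push Sn's atomic radius up.
Ca > Sn: the two effects oppose for this pair; the across-period effect wins (171 vs 140 pm).
Sr > Ca: they share group 2; the group trend gives Sr the larger value.
K > Sr: period and group pull opposite ways; the across-period shift dominates (196 vs 185 pm).
Tabulated atomic radius (pm): K 196, Ca 171, Br 114, Sr 185, Sn 140.
So from smallest to largest: Br < Sn < Ca < Sr < K.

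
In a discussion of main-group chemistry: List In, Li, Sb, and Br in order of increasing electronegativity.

Li is in period 2, group 1; Br is in period 4, group 17; In is in period 5, group 13; Sb is in period 5, group 15.
EN rises left→right (higher Z_eff, smaller atoms) and falls top→bottom (larger, more shielded atoms).
Here both period and group differ, so the two effects have to be weighed against each other.
In > Li: period and group pull opposite ways; the across-period shift dominates (1.78 vs 0.98).
Sb > In: both are in period 5; the period trend gives Sb the larger value.
Br > Sb: both effects reinforce here, so Br is clearly the higher of the two.
For reference (Pauling): Li 0.98, Br 2.96, In 1.78, Sb 2.05.
So from lowest to highest: Li < In < Sb < Br.

Li < In < Sb < Br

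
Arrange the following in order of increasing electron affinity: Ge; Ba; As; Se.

Ba < As < Ge < Se

Ge is in period 4, group 14; As is in period 4, group 15; Se is in period 4, group 16; Ba is in period 6, group 2.
EA tends to increase across a period and decrease down a group, though the pattern is less regular than for IE or radius.
These span different periods and groups, so the two trends combine.
As > Ba: relative to Ba, both the across-period and down-group shifts push As's electron affinity up.
Ge > As: this pair runs against the simple trend — see the exception note.
Se > Ge: both are in period 4; the period trend gives Se the larger value.
Note the exception: Ge has a higher electron affinity than As, contrary to the simple trend — adding an electron to As's half-filled 4p³ is unfavourable, so Ge (4p²) has the more exothermic EA.
Approximate values (kJ/mol): Ge 119, As 78, Se 195, Ba 14.
So from lowest to highest: Ba < As < Ge < Se.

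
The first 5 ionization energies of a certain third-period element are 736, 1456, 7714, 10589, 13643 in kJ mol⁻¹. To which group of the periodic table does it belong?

Look for the largest jump between consecutive ionization energies: IE3/IE2 ≈ 5.3, far larger than any earlier ratio.
That jump marks the point where a core electron is being removed. So the atom has 2 valence electrons.
A main-group element with 2 valence electrons is in group 2.

Group 2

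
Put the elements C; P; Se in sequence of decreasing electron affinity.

Se, C, P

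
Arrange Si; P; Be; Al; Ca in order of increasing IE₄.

Si < P < Ca < Al < Be

After 3 electrons have been removed, what remains? Si³⁺ still has 1 valence electron; P³⁺ still has 2 valence electrons; Be³⁺ is already 1 electron into the core; Al³⁺ is the bare [Ne] core; Ca³⁺ is already 1 electron into the core.
Core electrons are held far more tightly than valence electrons, so Ca, Al and Be top the IE_4 order.
Valence configurations: Si³⁺ [Ne]3s¹, P³⁺ [Ne]3s².
Tabulated IE_4 (kJ/mol): Si 4356, P 4964, Be 21007, Al 11577, Ca 6491.
Putting it together, IE_4: Si < P < Ca < Al < Be.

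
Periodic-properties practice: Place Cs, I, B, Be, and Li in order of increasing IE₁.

Cs < Li < B < Be < I

Li is in period 2, group 1; Be is in period 2, group 2; B is in period 2, group 13; I is in period 5, group 17; Cs is in period 6, group 1.
Across a period the outer electron is held more tightly (higher IE₁); down a group it sits in a higher shell, more shielded, and comes off more easily.
Neither a single period nor a single group — weigh both effects.
Li > Cs: Li sits above Cs in group 1, so the down-group effect alone puts Li higher.
B > Li: both are in period 2; the period trend gives B the larger value.
Be > B: this pair runs against the simple trend — see the exception note.
I > Be: the two effects oppose for this pair; the across-period effect wins (1008 vs 900 kJ/mol).
Note the exception: Be has a higher first ionization energy than B, contrary to the simple trend — removing B's lone 2p electron is easier than breaking Be's filled 2s².
Approximate values (kJ/mol): Li 520, Be 900, B 801, I 1008, Cs 376.
So from lowest to highest: Cs < Li < B < Be < I.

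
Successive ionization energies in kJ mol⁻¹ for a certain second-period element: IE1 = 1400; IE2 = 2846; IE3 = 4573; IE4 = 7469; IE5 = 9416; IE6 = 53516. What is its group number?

Look for the largest jump between consecutive ionization energies: IE6/IE5 ≈ 5.7, far larger than any earlier ratio.
That jump marks the point where a core electron is being removed. So the atom has 5 valence electrons.
A main-group element with 5 valence electrons is in group 15.

Group 15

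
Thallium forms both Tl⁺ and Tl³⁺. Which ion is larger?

Both ions have Z = 81 protons, but Tl³⁺ has lost more electrons, so its remaining electrons feel a larger effective nuclear charge per electron and are pulled in more tightly.
Higher positive charge → smaller ion, so Tl⁺ > Tl³⁺.

Tl⁺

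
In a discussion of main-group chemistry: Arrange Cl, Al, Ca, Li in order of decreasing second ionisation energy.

IE_2 is the cost of taking one more electron from the +1 cation: Cl⁺ still has 6 valence electrons; Al⁺ still has 2 valence electrons; Ca⁺ still has 1 valence electron; Li⁺ is the bare [He] core.
Pulling an electron out of a noble-gas core costs far more than removing a remaining valence electron, so Li sits at the high end of IE_2.
Valence configurations: Cl⁺ [Ne]3s²3p⁴, Al⁺ [Ne]3s², Ca⁺ [Ar]4s¹.
Approximate IE_2 values (kJ/mol): Cl 2298, Al 1817, Ca 1145, Li 7298.
So the second ionization energies run Ca < Al < Cl < Li.

Li > Cl > Al > Ca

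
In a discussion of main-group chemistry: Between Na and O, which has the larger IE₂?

Na

IE_2 is the cost of taking one more electron from the +1 cation: Na⁺ is the bare [Ne] core; O⁺ still has 5 valence electrons.
Breaking into a closed-shell core is much more expensive than removing a leftover valence electron — Na has the largest IE_2 here.
Approximate IE_2 values (kJ/mol): Na 4562, O 3388.
Hence IE_2: O < Na.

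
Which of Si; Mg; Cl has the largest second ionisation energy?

Cl

Consider each +1 ion: Si⁺ still has 3 valence electrons; Mg⁺ still has 1 valence electron; Cl⁺ still has 6 valence electrons.
All are still removing valence electrons, so compare the +1 ions as you would atoms: IE_2 generally rises across a period (higher Z_eff) and falls down a group (larger shell), subject to the usual subshell exceptions.
Valence configurations: Si⁺ [Ne]3s²3p¹, Mg⁺ [Ne]3s¹, Cl⁺ [Ne]3s²3p⁴.
Approximate IE_2 values (kJ/mol): Si 1577, Mg 1451, Cl 2298.
Overall IE_2 order: Mg < Si < Cl.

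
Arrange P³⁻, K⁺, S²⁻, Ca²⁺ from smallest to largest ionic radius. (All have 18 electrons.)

All of these have 18 electrons, so size is governed by nuclear charge alone: the more protons, the stronger the pull on the same electron cloud, and the smaller the ion.
Nuclear charges: Ca²⁺ (Z=20), K⁺ (Z=19), S²⁻ (Z=16), P³⁻ (Z=15).
Smallest to largest: Ca²⁺ < K⁺ < S²⁻ < P³⁻.

Ca²⁺ < K⁺ < S²⁻ < P³⁻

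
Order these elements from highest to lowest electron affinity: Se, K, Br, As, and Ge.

Br > Se > Ge > As > K

K is in period 4, group 1; Ge is in period 4, group 14; As is in period 4, group 15; Se is in period 4, group 16; Br is in period 4, group 17.
Electron affinity generally becomes more exothermic across a period toward the halogens and less exothermic down a group.
All lie in period 4; the across-period trend (electron affinity increases left to right) applies, with the exception below.
Note the exception: Ge has a higher electron affinity than As, contrary to the simple trend — adding an electron to As's half-filled 4p³ is unfavourable, so Ge (4p²) has the more exothermic EA.
Tabulated electron affinity (kJ/mol): K 48, Ge 119, As 78, Se 195, Br 325.
So from highest to lowest: Br > Se > Ge > As > K.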